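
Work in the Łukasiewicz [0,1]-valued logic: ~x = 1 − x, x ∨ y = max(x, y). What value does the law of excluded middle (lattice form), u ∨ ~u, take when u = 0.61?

0.61

~u = 1 − 0.61 = 0.39
u ∨ ~u = max(0.61, 0.39) = 0.61
(The value 0.61 < 1 shows this instance is not satisfied; not a Ł∞-tautology — its value is max(a, 1−a).)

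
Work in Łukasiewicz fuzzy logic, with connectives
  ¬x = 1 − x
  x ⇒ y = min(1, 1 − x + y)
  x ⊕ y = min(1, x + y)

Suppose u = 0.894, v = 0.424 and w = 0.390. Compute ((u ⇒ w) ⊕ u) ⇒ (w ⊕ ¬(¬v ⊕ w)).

0.424

u ⇒ w = min(1, 1 − 0.894 + 0.390) = min(1, 0.496) = 0.496
(u ⇒ w) ⊕ u = min(1, 0.496 + 0.894) = min(1, 1.390) = 1.000
¬v = 1 − 0.424 = 0.576
¬v ⊕ w = min(1, 0.576 + 0.390) = min(1, 0.966) = 0.966
¬(¬v ⊕ w) = 1 − 0.966 = 0.034
w ⊕ ¬(¬v ⊕ w) = min(1, 0.390 + 0.034) = min(1, 0.424) = 0.424
((u ⇒ w) ⊕ u) ⇒ (w ⊕ ¬(¬v ⊕ w)) = min(1, 1 − 1.000 + 0.424) = min(1, 0.424) = 0.424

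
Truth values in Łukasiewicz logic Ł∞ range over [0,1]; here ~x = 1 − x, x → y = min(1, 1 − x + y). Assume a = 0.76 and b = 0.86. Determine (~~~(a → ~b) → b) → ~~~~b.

~b = 1 − 0.86 = 0.14
a → ~b = min(1, 1 − 0.76 + 0.14) = min(1, 0.38) = 0.38
~(a → ~b) = 1 − 0.38 = 0.62
~~(a → ~b) = 1 − 0.62 = 0.38
~~~(a → ~b) = 1 − 0.38 = 0.62
~~~(a → ~b) → b = min(1, 1 − 0.62 + 0.86) = min(1, 1.24) = 1.00
~~b = 1 − 0.14 = 0.86
~~~b = 1 − 0.86 = 0.14
~~~~b = 1 − 0.14 = 0.86
(~~~(a → ~b) → b) → ~~~~b = min(1, 1 − 1.00 + 0.86) = min(1, 0.86) = 0.86

0.86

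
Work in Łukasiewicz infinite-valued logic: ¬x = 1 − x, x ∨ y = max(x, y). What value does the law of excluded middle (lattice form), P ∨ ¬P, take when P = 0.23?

0.77

¬P = 1 − 0.23 = 0.77
P ∨ ¬P = max(0.23, 0.77) = 0.77
(The value 0.77 < 1 shows this instance is not satisfied; not a Ł∞-tautology — its value is max(a, 1−a).)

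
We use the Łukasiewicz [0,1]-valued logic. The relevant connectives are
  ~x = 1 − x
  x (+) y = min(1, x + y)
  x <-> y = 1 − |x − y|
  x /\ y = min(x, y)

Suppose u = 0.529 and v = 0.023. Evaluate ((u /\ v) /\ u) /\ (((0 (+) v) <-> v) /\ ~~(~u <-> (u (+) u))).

0.023

u /\ v = min(0.529, 0.023) = 0.023
(u /\ v) /\ u = min(0.023, 0.529) = 0.023
0 (+) v = min(1, 0.000 + 0.023) = min(1, 0.023) = 0.023
(0 (+) v) <-> v = 1 − |0.023 − 0.023| = 1 − 0.000 = 1.000
~u = 1 − 0.529 = 0.471
u (+) u = min(1, 0.529 + 0.529) = min(1, 1.058) = 1.000
~u <-> (u (+) u) = 1 − |0.471 − 1.000| = 1 − 0.529 = 0.471
~(~u <-> (u (+) u)) = 1 − 0.471 = 0.529
~~(~u <-> (u (+) u)) = 1 − 0.529 = 0.471
((0 (+) v) <-> v) /\ ~~(~u <-> (u (+) u)) = min(1.000, 0.471) = 0.471
((u /\ v) /\ u) /\ (((0 (+) v) <-> v) /\ ~~(~u <-> (u (+) u))) = min(0.023, 0.471) = 0.023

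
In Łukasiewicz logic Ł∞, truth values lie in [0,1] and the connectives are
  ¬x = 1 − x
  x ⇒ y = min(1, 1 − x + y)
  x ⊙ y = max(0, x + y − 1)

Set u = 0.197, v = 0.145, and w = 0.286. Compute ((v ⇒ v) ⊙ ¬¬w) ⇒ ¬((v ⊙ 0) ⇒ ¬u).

v ⇒ v = min(1, 1 − 0.145 + 0.145) = min(1, 1.000) = 1.000
¬w = 1 − 0.286 = 0.714
¬¬w = 1 − 0.714 = 0.286
(v ⇒ v) ⊙ ¬¬w = max(0, 1.000 + 0.286 − 1) = max(0, 0.286) = 0.286
v ⊙ 0 = max(0, 0.145 + 0.000 − 1) = max(0, -0.855) = 0.000
¬u = 1 − 0.197 = 0.803
(v ⊙ 0) ⇒ ¬u = min(1, 1 − 0.000 + 0.803) = min(1, 1.803) = 1.000
¬((v ⊙ 0) ⇒ ¬u) = 1 − 1.000 = 0.000
((v ⇒ v) ⊙ ¬¬w) ⇒ ¬((v ⊙ 0) ⇒ ¬u) = min(1, 1 − 0.286 + 0.000) = min(1, 0.714) = 0.714

0.714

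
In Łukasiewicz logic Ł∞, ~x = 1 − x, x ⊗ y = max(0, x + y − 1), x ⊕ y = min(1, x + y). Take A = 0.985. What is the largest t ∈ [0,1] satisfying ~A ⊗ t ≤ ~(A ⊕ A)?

~A = 1 − 0.985 = 0.015
So the left factor is ~A = 0.015.
A ⊕ A = min(1, 0.985 + 0.985) = min(1, 1.970) = 1.000
~(A ⊕ A) = 1 − 1.000 = 0.000
So the right-hand bound is ~(A ⊕ A) = 0.000.
The residuum of the Łukasiewicz t-norm gives the supremum: min(1, 1 − 0.015 + 0.000).
1 − 0.015 + 0.000 = 0.985, so t = min(1, 0.985) = 0.985.
Check: 0.015 ⊗ 0.985 = max(0, 0.000) = 0.000 ≤ 0.000.

0.985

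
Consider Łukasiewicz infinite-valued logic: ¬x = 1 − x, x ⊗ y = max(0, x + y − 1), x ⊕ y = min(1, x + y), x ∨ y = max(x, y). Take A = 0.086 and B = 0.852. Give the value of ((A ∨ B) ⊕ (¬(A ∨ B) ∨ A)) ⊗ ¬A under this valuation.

A ∨ B = max(0.086, 0.852) = 0.852
¬(A ∨ B) = 1 − 0.852 = 0.148
¬(A ∨ B) ∨ A = max(0.148, 0.086) = 0.148
(A ∨ B) ⊕ (¬(A ∨ B) ∨ A) = min(1, 0.852 + 0.148) = min(1, 1.000) = 1.000
¬A = 1 − 0.086 = 0.914
((A ∨ B) ⊕ (¬(A ∨ B) ∨ A)) ⊗ ¬A = max(0, 1.000 + 0.914 − 1) = max(0, 0.914) = 0.914

0.914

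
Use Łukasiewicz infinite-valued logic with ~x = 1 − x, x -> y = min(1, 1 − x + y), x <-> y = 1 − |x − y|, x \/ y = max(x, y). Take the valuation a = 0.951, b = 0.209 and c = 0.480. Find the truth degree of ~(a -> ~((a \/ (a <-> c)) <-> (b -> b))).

a <-> c = 1 − |0.951 − 0.480| = 1 − 0.471 = 0.529
a \/ (a <-> c) = max(0.951, 0.529) = 0.951
b -> b = min(1, 1 − 0.209 + 0.209) = min(1, 1.000) = 1.000
(a \/ (a <-> c)) <-> (b -> b) = 1 − |0.951 − 1.000| = 1 − 0.049 = 0.951
~((a \/ (a <-> c)) <-> (b -> b)) = 1 − 0.951 = 0.049
a -> ~((a \/ (a <-> c)) <-> (b -> b)) = min(1, 1 − 0.951 + 0.049) = min(1, 0.098) = 0.098
~(a -> ~((a \/ (a <-> c)) <-> (b -> b))) = 1 − 0.098 = 0.902

0.902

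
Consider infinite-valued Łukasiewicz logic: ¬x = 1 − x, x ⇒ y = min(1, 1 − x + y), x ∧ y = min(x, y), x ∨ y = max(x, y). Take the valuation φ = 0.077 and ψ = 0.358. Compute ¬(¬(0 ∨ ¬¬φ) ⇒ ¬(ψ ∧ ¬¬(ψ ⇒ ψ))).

¬φ = 1 − 0.077 = 0.923
¬¬φ = 1 − 0.923 = 0.077
0 ∨ ¬¬φ = max(0.000, 0.077) = 0.077
¬(0 ∨ ¬¬φ) = 1 − 0.077 = 0.923
ψ ⇒ ψ = min(1, 1 − 0.358 + 0.358) = min(1, 1.000) = 1.000
¬(ψ ⇒ ψ) = 1 − 1.000 = 0.000
¬¬(ψ ⇒ ψ) = 1 − 0.000 = 1.000
ψ ∧ ¬¬(ψ ⇒ ψ) = min(0.358, 1.000) = 0.358
¬(ψ ∧ ¬¬(ψ ⇒ ψ)) = 1 − 0.358 = 0.642
¬(0 ∨ ¬¬φ) ⇒ ¬(ψ ∧ ¬¬(ψ ⇒ ψ)) = min(1, 1 − 0.923 + 0.642) = min(1, 0.719) = 0.719
¬(¬(0 ∨ ¬¬φ) ⇒ ¬(ψ ∧ ¬¬(ψ ⇒ ψ))) = 1 − 0.719 = 0.281

0.281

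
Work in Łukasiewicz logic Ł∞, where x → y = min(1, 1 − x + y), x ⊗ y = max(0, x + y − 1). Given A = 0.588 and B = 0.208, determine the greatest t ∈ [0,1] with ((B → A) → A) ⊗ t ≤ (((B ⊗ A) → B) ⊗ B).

0.620

B → A = min(1, 1 − 0.208 + 0.588) = min(1, 1.380) = 1.000
(B → A) → A = min(1, 1 − 1.000 + 0.588) = min(1, 0.588) = 0.588
So the left factor is (B → A) → A = 0.588.
B ⊗ A = max(0, 0.208 + 0.588 − 1) = max(0, -0.204) = 0.000
(B ⊗ A) → B = min(1, 1 − 0.000 + 0.208) = min(1, 1.208) = 1.000
((B ⊗ A) → B) ⊗ B = max(0, 1.000 + 0.208 − 1) = max(0, 0.208) = 0.208
So the right-hand bound is ((B ⊗ A) → B) ⊗ B = 0.208.
The residuum of the Łukasiewicz t-norm gives the supremum: min(1, 1 − 0.588 + 0.208).
1 − 0.588 + 0.208 = 0.620, so t = min(1, 0.620) = 0.620.
Check: 0.588 ⊗ 0.620 = max(0, 0.208) = 0.208 ≤ 0.208.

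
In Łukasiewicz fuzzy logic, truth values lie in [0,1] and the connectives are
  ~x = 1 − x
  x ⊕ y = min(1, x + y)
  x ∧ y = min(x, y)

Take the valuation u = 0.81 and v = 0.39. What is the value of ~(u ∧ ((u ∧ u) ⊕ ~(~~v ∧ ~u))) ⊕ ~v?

u ∧ u = min(0.81, 0.81) = 0.81
~v = 1 − 0.39 = 0.61
~~v = 1 − 0.61 = 0.39
~u = 1 − 0.81 = 0.19
~~v ∧ ~u = min(0.39, 0.19) = 0.19
~(~~v ∧ ~u) = 1 − 0.19 = 0.81
(u ∧ u) ⊕ ~(~~v ∧ ~u) = min(1, 0.81 + 0.81) = min(1, 1.62) = 1.00
u ∧ ((u ∧ u) ⊕ ~(~~v ∧ ~u)) = min(0.81, 1.00) = 0.81
~(u ∧ ((u ∧ u) ⊕ ~(~~v ∧ ~u))) = 1 − 0.81 = 0.19
~(u ∧ ((u ∧ u) ⊕ ~(~~v ∧ ~u))) ⊕ ~v = min(1, 0.19 + 0.61) = min(1, 0.80) = 0.80

0.80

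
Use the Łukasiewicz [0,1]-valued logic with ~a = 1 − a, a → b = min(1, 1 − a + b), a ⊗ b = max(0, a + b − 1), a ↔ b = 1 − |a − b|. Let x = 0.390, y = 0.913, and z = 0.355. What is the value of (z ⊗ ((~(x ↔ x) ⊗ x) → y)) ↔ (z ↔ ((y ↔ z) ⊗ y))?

0.355

x ↔ x = 1 − |0.390 − 0.390| = 1 − 0.000 = 1.000
~(x ↔ x) = 1 − 1.000 = 0.000
~(x ↔ x) ⊗ x = max(0, 0.000 + 0.390 − 1) = max(0, -0.610) = 0.000
(~(x ↔ x) ⊗ x) → y = min(1, 1 − 0.000 + 0.913) = min(1, 1.913) = 1.000
z ⊗ ((~(x ↔ x) ⊗ x) → y) = max(0, 0.355 + 1.000 − 1) = max(0, 0.355) = 0.355
y ↔ z = 1 − |0.913 − 0.355| = 1 − 0.558 = 0.442
(y ↔ z) ⊗ y = max(0, 0.442 + 0.913 − 1) = max(0, 0.355) = 0.355
z ↔ ((y ↔ z) ⊗ y) = 1 − |0.355 − 0.355| = 1 − 0.000 = 1.000
(z ⊗ ((~(x ↔ x) ⊗ x) → y)) ↔ (z ↔ ((y ↔ z) ⊗ y)) = 1 − |0.355 − 1.000| = 1 − 0.645 = 0.355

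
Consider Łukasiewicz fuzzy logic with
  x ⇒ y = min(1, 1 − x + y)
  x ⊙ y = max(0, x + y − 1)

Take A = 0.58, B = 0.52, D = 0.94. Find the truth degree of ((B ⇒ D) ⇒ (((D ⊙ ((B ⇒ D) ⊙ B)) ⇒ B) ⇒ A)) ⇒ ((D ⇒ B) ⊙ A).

0.58

B ⇒ D = min(1, 1 − 0.52 + 0.94) = min(1, 1.42) = 1.00
(B ⇒ D) ⊙ B = max(0, 1.00 + 0.52 − 1) = max(0, 0.52) = 0.52
D ⊙ ((B ⇒ D) ⊙ B) = max(0, 0.94 + 0.52 − 1) = max(0, 0.46) = 0.46
(D ⊙ ((B ⇒ D) ⊙ B)) ⇒ B = min(1, 1 − 0.46 + 0.52) = min(1, 1.06) = 1.00
((D ⊙ ((B ⇒ D) ⊙ B)) ⇒ B) ⇒ A = min(1, 1 − 1.00 + 0.58) = min(1, 0.58) = 0.58
(B ⇒ D) ⇒ (((D ⊙ ((B ⇒ D) ⊙ B)) ⇒ B) ⇒ A) = min(1, 1 − 1.00 + 0.58) = min(1, 0.58) = 0.58
D ⇒ B = min(1, 1 − 0.94 + 0.52) = min(1, 0.58) = 0.58
(D ⇒ B) ⊙ A = max(0, 0.58 + 0.58 − 1) = max(0, 0.16) = 0.16
((B ⇒ D) ⇒ (((D ⊙ ((B ⇒ D) ⊙ B)) ⇒ B) ⇒ A)) ⇒ ((D ⇒ B) ⊙ A) = min(1, 1 − 0.58 + 0.16) = min(1, 0.58) = 0.58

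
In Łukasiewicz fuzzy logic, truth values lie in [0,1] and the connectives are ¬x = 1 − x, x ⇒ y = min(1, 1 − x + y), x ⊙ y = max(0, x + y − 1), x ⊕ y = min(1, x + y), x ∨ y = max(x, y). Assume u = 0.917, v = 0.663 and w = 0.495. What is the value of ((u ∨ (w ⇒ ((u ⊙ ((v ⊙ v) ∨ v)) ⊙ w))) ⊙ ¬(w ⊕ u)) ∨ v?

v ⊙ v = max(0, 0.663 + 0.663 − 1) = max(0, 0.326) = 0.326
(v ⊙ v) ∨ v = max(0.326, 0.663) = 0.663
u ⊙ ((v ⊙ v) ∨ v) = max(0, 0.917 + 0.663 − 1) = max(0, 0.580) = 0.580
(u ⊙ ((v ⊙ v) ∨ v)) ⊙ w = max(0, 0.580 + 0.495 − 1) = max(0, 0.075) = 0.075
w ⇒ ((u ⊙ ((v ⊙ v) ∨ v)) ⊙ w) = min(1, 1 − 0.495 + 0.075) = min(1, 0.580) = 0.580
u ∨ (w ⇒ ((u ⊙ ((v ⊙ v) ∨ v)) ⊙ w)) = max(0.917, 0.580) = 0.917
w ⊕ u = min(1, 0.495 + 0.917) = min(1, 1.412) = 1.000
¬(w ⊕ u) = 1 − 1.000 = 0.000
(u ∨ (w ⇒ ((u ⊙ ((v ⊙ v) ∨ v)) ⊙ w))) ⊙ ¬(w ⊕ u) = max(0, 0.917 + 0.000 − 1) = max(0, -0.083) = 0.000
((u ∨ (w ⇒ ((u ⊙ ((v ⊙ v) ∨ v)) ⊙ w))) ⊙ ¬(w ⊕ u)) ∨ v = max(0.000, 0.663) = 0.663

0.663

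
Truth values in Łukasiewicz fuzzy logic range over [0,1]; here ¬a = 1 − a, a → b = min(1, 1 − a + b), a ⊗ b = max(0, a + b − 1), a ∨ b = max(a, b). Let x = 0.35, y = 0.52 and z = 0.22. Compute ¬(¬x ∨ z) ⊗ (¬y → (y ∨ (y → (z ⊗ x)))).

¬x = 1 − 0.35 = 0.65
¬x ∨ z = max(0.65, 0.22) = 0.65
¬(¬x ∨ z) = 1 − 0.65 = 0.35
¬y = 1 − 0.52 = 0.48
z ⊗ x = max(0, 0.22 + 0.35 − 1) = max(0, -0.43) = 0.00
y → (z ⊗ x) = min(1, 1 − 0.52 + 0.00) = min(1, 0.48) = 0.48
y ∨ (y → (z ⊗ x)) = max(0.52, 0.48) = 0.52
¬y → (y ∨ (y → (z ⊗ x))) = min(1, 1 − 0.48 + 0.52) = min(1, 1.04) = 1.00
¬(¬x ∨ z) ⊗ (¬y → (y ∨ (y → (z ⊗ x)))) = max(0, 0.35 + 1.00 − 1) = max(0, 0.35) = 0.35

0.35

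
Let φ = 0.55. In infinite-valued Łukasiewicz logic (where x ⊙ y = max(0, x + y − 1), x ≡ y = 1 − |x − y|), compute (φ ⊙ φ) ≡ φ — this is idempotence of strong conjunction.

φ ⊙ φ = max(0, 0.55 + 0.55 − 1) = max(0, 0.10) = 0.10
(φ ⊙ φ) ≡ φ = 1 − |0.10 − 0.55| = 1 − 0.45 = 0.55
(The value 0.55 < 1 shows this instance is not satisfied; fails in Ł∞ since a ⊗ a = max(0, 2a−1) ≠ a in general.)

0.55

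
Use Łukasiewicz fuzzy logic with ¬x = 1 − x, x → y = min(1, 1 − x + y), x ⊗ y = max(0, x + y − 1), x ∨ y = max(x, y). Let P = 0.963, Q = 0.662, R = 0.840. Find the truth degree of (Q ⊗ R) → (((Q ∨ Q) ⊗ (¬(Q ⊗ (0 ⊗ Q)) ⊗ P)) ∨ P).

1.000

Q ⊗ R = max(0, 0.662 + 0.840 − 1) = max(0, 0.502) = 0.502
Q ∨ Q = max(0.662, 0.662) = 0.662
0 ⊗ Q = max(0, 0.000 + 0.662 − 1) = max(0, -0.338) = 0.000
Q ⊗ (0 ⊗ Q) = max(0, 0.662 + 0.000 − 1) = max(0, -0.338) = 0.000
¬(Q ⊗ (0 ⊗ Q)) = 1 − 0.000 = 1.000
¬(Q ⊗ (0 ⊗ Q)) ⊗ P = max(0, 1.000 + 0.963 − 1) = max(0, 0.963) = 0.963
(Q ∨ Q) ⊗ (¬(Q ⊗ (0 ⊗ Q)) ⊗ P) = max(0, 0.662 + 0.963 − 1) = max(0, 0.625) = 0.625
((Q ∨ Q) ⊗ (¬(Q ⊗ (0 ⊗ Q)) ⊗ P)) ∨ P = max(0.625, 0.963) = 0.963
(Q ⊗ R) → (((Q ∨ Q) ⊗ (¬(Q ⊗ (0 ⊗ Q)) ⊗ P)) ∨ P) = min(1, 1 − 0.502 + 0.963) = min(1, 1.461) = 1.000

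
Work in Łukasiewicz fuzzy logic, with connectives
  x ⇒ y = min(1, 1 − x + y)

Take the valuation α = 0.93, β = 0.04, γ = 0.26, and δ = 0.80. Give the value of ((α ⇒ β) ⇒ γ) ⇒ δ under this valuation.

α ⇒ β = min(1, 1 − 0.93 + 0.04) = min(1, 0.11) = 0.11
(α ⇒ β) ⇒ γ = min(1, 1 − 0.11 + 0.26) = min(1, 1.15) = 1.00
((α ⇒ β) ⇒ γ) ⇒ δ = min(1, 1 − 1.00 + 0.80) = min(1, 0.80) = 0.80

0.80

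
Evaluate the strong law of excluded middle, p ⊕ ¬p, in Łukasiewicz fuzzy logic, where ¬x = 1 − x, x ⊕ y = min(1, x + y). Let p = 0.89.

1.00

¬p = 1 − 0.89 = 0.11
p ⊕ ¬p = min(1, 0.89 + 0.11) = min(1, 1.00) = 1.00
(As expected: always 1 in Ł∞ since a ⊕ (1−a) = 1.)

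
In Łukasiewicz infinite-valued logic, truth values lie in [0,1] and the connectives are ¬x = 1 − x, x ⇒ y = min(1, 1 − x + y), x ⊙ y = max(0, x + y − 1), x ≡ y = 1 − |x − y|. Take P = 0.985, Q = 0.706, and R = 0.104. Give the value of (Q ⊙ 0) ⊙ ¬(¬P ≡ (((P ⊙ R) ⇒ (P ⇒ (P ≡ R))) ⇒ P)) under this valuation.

Q ⊙ 0 = max(0, 0.706 + 0.000 − 1) = max(0, -0.294) = 0.000
¬P = 1 − 0.985 = 0.015
P ⊙ R = max(0, 0.985 + 0.104 − 1) = max(0, 0.089) = 0.089
P ≡ R = 1 − |0.985 − 0.104| = 1 − 0.881 = 0.119
P ⇒ (P ≡ R) = min(1, 1 − 0.985 + 0.119) = min(1, 0.134) = 0.134
(P ⊙ R) ⇒ (P ⇒ (P ≡ R)) = min(1, 1 − 0.089 + 0.134) = min(1, 1.045) = 1.000
((P ⊙ R) ⇒ (P ⇒ (P ≡ R))) ⇒ P = min(1, 1 − 1.000 + 0.985) = min(1, 0.985) = 0.985
¬P ≡ (((P ⊙ R) ⇒ (P ⇒ (P ≡ R))) ⇒ P) = 1 − |0.015 − 0.985| = 1 − 0.970 = 0.030
¬(¬P ≡ (((P ⊙ R) ⇒ (P ⇒ (P ≡ R))) ⇒ P)) = 1 − 0.030 = 0.970
(Q ⊙ 0) ⊙ ¬(¬P ≡ (((P ⊙ R) ⇒ (P ⇒ (P ≡ R))) ⇒ P)) = max(0, 0.000 + 0.970 − 1) = max(0, -0.030) = 0.000

0.000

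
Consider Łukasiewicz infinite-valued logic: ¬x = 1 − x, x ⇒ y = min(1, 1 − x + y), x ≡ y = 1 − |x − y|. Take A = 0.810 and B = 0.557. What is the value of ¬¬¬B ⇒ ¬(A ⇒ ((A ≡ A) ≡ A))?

0.557

¬B = 1 − 0.557 = 0.443
¬¬B = 1 − 0.443 = 0.557
¬¬¬B = 1 − 0.557 = 0.443
A ≡ A = 1 − |0.810 − 0.810| = 1 − 0.000 = 1.000
(A ≡ A) ≡ A = 1 − |1.000 − 0.810| = 1 − 0.190 = 0.810
A ⇒ ((A ≡ A) ≡ A) = min(1, 1 − 0.810 + 0.810) = min(1, 1.000) = 1.000
¬(A ⇒ ((A ≡ A) ≡ A)) = 1 − 1.000 = 0.000
¬¬¬B ⇒ ¬(A ⇒ ((A ≡ A) ≡ A)) = min(1, 1 − 0.443 + 0.000) = min(1, 0.557) = 0.557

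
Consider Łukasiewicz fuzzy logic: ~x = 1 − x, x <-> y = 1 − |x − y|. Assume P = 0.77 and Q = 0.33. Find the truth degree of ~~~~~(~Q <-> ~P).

~Q = 1 − 0.33 = 0.67
~P = 1 − 0.77 = 0.23
~Q <-> ~P = 1 − |0.67 − 0.23| = 1 − 0.44 = 0.56
~(~Q <-> ~P) = 1 − 0.56 = 0.44
~~(~Q <-> ~P) = 1 − 0.44 = 0.56
~~~(~Q <-> ~P) = 1 − 0.56 = 0.44
~~~~(~Q <-> ~P) = 1 − 0.44 = 0.56
~~~~~(~Q <-> ~P) = 1 − 0.56 = 0.44

0.44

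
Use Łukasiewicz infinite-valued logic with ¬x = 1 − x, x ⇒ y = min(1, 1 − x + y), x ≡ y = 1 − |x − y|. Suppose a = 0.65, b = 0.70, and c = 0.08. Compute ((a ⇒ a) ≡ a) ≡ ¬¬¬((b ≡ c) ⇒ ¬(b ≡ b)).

a ⇒ a = min(1, 1 − 0.65 + 0.65) = min(1, 1.00) = 1.00
(a ⇒ a) ≡ a = 1 − |1.00 − 0.65| = 1 − 0.35 = 0.65
b ≡ c = 1 − |0.70 − 0.08| = 1 − 0.62 = 0.38
b ≡ b = 1 − |0.70 − 0.70| = 1 − 0.00 = 1.00
¬(b ≡ b) = 1 − 1.00 = 0.00
(b ≡ c) ⇒ ¬(b ≡ b) = min(1, 1 − 0.38 + 0.00) = min(1, 0.62) = 0.62
¬((b ≡ c) ⇒ ¬(b ≡ b)) = 1 − 0.62 = 0.38
¬¬((b ≡ c) ⇒ ¬(b ≡ b)) = 1 − 0.38 = 0.62
¬¬¬((b ≡ c) ⇒ ¬(b ≡ b)) = 1 − 0.62 = 0.38
((a ⇒ a) ≡ a) ≡ ¬¬¬((b ≡ c) ⇒ ¬(b ≡ b)) = 1 − |0.65 − 0.38| = 1 − 0.27 = 0.73

0.73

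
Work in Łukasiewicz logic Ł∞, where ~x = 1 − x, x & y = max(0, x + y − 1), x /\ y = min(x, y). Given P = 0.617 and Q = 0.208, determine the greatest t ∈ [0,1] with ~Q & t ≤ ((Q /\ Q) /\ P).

0.416

~Q = 1 − 0.208 = 0.792
So the left factor is ~Q = 0.792.
Q /\ Q = min(0.208, 0.208) = 0.208
(Q /\ Q) /\ P = min(0.208, 0.617) = 0.208
So the right-hand bound is (Q /\ Q) /\ P = 0.208.
The residuum of the Łukasiewicz t-norm gives the supremum: min(1, 1 − 0.792 + 0.208).
1 − 0.792 + 0.208 = 0.416, so t = min(1, 0.416) = 0.416.
Check: 0.792 & 0.416 = max(0, 0.208) = 0.208 ≤ 0.208.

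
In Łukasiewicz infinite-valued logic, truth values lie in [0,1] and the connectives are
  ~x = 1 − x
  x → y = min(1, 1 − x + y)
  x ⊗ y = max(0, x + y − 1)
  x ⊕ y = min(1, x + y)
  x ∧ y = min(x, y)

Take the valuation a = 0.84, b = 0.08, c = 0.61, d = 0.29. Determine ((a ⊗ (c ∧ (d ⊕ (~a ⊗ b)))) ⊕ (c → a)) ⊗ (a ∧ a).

~a = 1 − 0.84 = 0.16
~a ⊗ b = max(0, 0.16 + 0.08 − 1) = max(0, -0.76) = 0.00
d ⊕ (~a ⊗ b) = min(1, 0.29 + 0.00) = min(1, 0.29) = 0.29
c ∧ (d ⊕ (~a ⊗ b)) = min(0.61, 0.29) = 0.29
a ⊗ (c ∧ (d ⊕ (~a ⊗ b))) = max(0, 0.84 + 0.29 − 1) = max(0, 0.13) = 0.13
c → a = min(1, 1 − 0.61 + 0.84) = min(1, 1.23) = 1.00
(a ⊗ (c ∧ (d ⊕ (~a ⊗ b)))) ⊕ (c → a) = min(1, 0.13 + 1.00) = min(1, 1.13) = 1.00
a ∧ a = min(0.84, 0.84) = 0.84
((a ⊗ (c ∧ (d ⊕ (~a ⊗ b)))) ⊕ (c → a)) ⊗ (a ∧ a) = max(0, 1.00 + 0.84 − 1) = max(0, 0.84) = 0.84

0.84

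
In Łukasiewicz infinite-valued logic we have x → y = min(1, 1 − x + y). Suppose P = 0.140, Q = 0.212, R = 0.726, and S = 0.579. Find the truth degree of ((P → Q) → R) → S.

0.853

P → Q = min(1, 1 − 0.140 + 0.212) = min(1, 1.072) = 1.000
(P → Q) → R = min(1, 1 − 1.000 + 0.726) = min(1, 0.726) = 0.726
((P → Q) → R) → S = min(1, 1 − 0.726 + 0.579) = min(1, 0.853) = 0.853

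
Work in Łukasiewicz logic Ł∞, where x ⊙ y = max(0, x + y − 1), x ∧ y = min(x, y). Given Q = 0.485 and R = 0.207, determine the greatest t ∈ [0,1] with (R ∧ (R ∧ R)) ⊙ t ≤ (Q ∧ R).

R ∧ R = min(0.207, 0.207) = 0.207
R ∧ (R ∧ R) = min(0.207, 0.207) = 0.207
So the left factor is R ∧ (R ∧ R) = 0.207.
Q ∧ R = min(0.485, 0.207) = 0.207
So the right-hand bound is Q ∧ R = 0.207.
The residuum of the Łukasiewicz t-norm gives the supremum: min(1, 1 − 0.207 + 0.207).
1 − 0.207 + 0.207 = 1.000, so t = min(1, 1.000) = 1.000.
Check: 0.207 ⊙ 1.000 = max(0, 0.207) = 0.207 ≤ 0.207.

1.000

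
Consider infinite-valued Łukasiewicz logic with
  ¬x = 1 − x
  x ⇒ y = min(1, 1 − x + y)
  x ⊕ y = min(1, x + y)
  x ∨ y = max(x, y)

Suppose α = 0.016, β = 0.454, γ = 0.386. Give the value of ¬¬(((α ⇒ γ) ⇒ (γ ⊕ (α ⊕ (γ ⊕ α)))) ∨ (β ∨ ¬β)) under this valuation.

0.804

α ⇒ γ = min(1, 1 − 0.016 + 0.386) = min(1, 1.370) = 1.000
γ ⊕ α = min(1, 0.386 + 0.016) = min(1, 0.402) = 0.402
α ⊕ (γ ⊕ α) = min(1, 0.016 + 0.402) = min(1, 0.418) = 0.418
γ ⊕ (α ⊕ (γ ⊕ α)) = min(1, 0.386 + 0.418) = min(1, 0.804) = 0.804
(α ⇒ γ) ⇒ (γ ⊕ (α ⊕ (γ ⊕ α))) = min(1, 1 − 1.000 + 0.804) = min(1, 0.804) = 0.804
¬β = 1 − 0.454 = 0.546
β ∨ ¬β = max(0.454, 0.546) = 0.546
((α ⇒ γ) ⇒ (γ ⊕ (α ⊕ (γ ⊕ α)))) ∨ (β ∨ ¬β) = max(0.804, 0.546) = 0.804
¬(((α ⇒ γ) ⇒ (γ ⊕ (α ⊕ (γ ⊕ α)))) ∨ (β ∨ ¬β)) = 1 − 0.804 = 0.196
¬¬(((α ⇒ γ) ⇒ (γ ⊕ (α ⊕ (γ ⊕ α)))) ∨ (β ∨ ¬β)) = 1 − 0.196 = 0.804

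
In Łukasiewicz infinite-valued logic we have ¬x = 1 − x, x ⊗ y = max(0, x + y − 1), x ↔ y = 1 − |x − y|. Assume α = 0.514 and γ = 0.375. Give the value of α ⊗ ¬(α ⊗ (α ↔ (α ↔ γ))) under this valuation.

0.347

α ↔ γ = 1 − |0.514 − 0.375| = 1 − 0.139 = 0.861
α ↔ (α ↔ γ) = 1 − |0.514 − 0.861| = 1 − 0.347 = 0.653
α ⊗ (α ↔ (α ↔ γ)) = max(0, 0.514 + 0.653 − 1) = max(0, 0.167) = 0.167
¬(α ⊗ (α ↔ (α ↔ γ))) = 1 − 0.167 = 0.833
α ⊗ ¬(α ⊗ (α ↔ (α ↔ γ))) = max(0, 0.514 + 0.833 − 1) = max(0, 0.347) = 0.347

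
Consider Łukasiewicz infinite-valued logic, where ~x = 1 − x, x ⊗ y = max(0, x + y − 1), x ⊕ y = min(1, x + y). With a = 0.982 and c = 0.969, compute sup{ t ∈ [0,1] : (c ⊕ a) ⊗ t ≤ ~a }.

c ⊕ a = min(1, 0.969 + 0.982) = min(1, 1.951) = 1.000
So the left factor is c ⊕ a = 1.000.
~a = 1 − 0.982 = 0.018
So the right-hand bound is ~a = 0.018.
The residuum of the Łukasiewicz t-norm gives the supremum: min(1, 1 − 1.000 + 0.018).
1 − 1.000 + 0.018 = 0.018, so t = min(1, 0.018) = 0.018.
Check: 1.000 ⊗ 0.018 = max(0, 0.018) = 0.018 ≤ 0.018.

0.018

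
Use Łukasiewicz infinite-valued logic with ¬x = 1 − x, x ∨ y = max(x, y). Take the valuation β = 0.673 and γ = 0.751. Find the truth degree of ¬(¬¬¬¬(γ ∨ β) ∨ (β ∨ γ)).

0.249

γ ∨ β = max(0.751, 0.673) = 0.751
¬(γ ∨ β) = 1 − 0.751 = 0.249
¬¬(γ ∨ β) = 1 − 0.249 = 0.751
¬¬¬(γ ∨ β) = 1 − 0.751 = 0.249
¬¬¬¬(γ ∨ β) = 1 − 0.249 = 0.751
β ∨ γ = max(0.673, 0.751) = 0.751
¬¬¬¬(γ ∨ β) ∨ (β ∨ γ) = max(0.751, 0.751) = 0.751
¬(¬¬¬¬(γ ∨ β) ∨ (β ∨ γ)) = 1 − 0.751 = 0.249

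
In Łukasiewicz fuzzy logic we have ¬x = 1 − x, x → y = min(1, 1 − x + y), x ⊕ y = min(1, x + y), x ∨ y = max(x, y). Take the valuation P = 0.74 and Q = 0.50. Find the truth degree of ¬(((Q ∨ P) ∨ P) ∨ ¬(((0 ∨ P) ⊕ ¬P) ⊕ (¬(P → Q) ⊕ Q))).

0.26

Q ∨ P = max(0.50, 0.74) = 0.74
(Q ∨ P) ∨ P = max(0.74, 0.74) = 0.74
0 ∨ P = max(0.00, 0.74) = 0.74
¬P = 1 − 0.74 = 0.26
(0 ∨ P) ⊕ ¬P = min(1, 0.74 + 0.26) = min(1, 1.00) = 1.00
P → Q = min(1, 1 − 0.74 + 0.50) = min(1, 0.76) = 0.76
¬(P → Q) = 1 − 0.76 = 0.24
¬(P → Q) ⊕ Q = min(1, 0.24 + 0.50) = min(1, 0.74) = 0.74
((0 ∨ P) ⊕ ¬P) ⊕ (¬(P → Q) ⊕ Q) = min(1, 1.00 + 0.74) = min(1, 1.74) = 1.00
¬(((0 ∨ P) ⊕ ¬P) ⊕ (¬(P → Q) ⊕ Q)) = 1 − 1.00 = 0.00
((Q ∨ P) ∨ P) ∨ ¬(((0 ∨ P) ⊕ ¬P) ⊕ (¬(P → Q) ⊕ Q)) = max(0.74, 0.00) = 0.74
¬(((Q ∨ P) ∨ P) ∨ ¬(((0 ∨ P) ⊕ ¬P) ⊕ (¬(P → Q) ⊕ Q))) = 1 − 0.74 = 0.26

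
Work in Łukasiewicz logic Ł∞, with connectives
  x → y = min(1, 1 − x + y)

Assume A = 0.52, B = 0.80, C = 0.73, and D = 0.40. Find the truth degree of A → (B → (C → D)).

1.00

C → D = min(1, 1 − 0.73 + 0.40) = min(1, 0.67) = 0.67
B → (C → D) = min(1, 1 − 0.80 + 0.67) = min(1, 0.87) = 0.87
A → (B → (C → D)) = min(1, 1 − 0.52 + 0.87) = min(1, 1.35) = 1.00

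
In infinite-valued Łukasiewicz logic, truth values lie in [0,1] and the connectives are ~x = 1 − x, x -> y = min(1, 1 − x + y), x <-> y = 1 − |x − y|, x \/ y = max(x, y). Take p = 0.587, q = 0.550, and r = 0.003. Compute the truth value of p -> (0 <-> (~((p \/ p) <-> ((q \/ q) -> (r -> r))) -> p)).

0.413

p \/ p = max(0.587, 0.587) = 0.587
q \/ q = max(0.550, 0.550) = 0.550
r -> r = min(1, 1 − 0.003 + 0.003) = min(1, 1.000) = 1.000
(q \/ q) -> (r -> r) = min(1, 1 − 0.550 + 1.000) = min(1, 1.450) = 1.000
(p \/ p) <-> ((q \/ q) -> (r -> r)) = 1 − |0.587 − 1.000| = 1 − 0.413 = 0.587
~((p \/ p) <-> ((q \/ q) -> (r -> r))) = 1 − 0.587 = 0.413
~((p \/ p) <-> ((q \/ q) -> (r -> r))) -> p = min(1, 1 − 0.413 + 0.587) = min(1, 1.174) = 1.000
0 <-> (~((p \/ p) <-> ((q \/ q) -> (r -> r))) -> p) = 1 − |0.000 − 1.000| = 1 − 1.000 = 0.000
p -> (0 <-> (~((p \/ p) <-> ((q \/ q) -> (r -> r))) -> p)) = min(1, 1 − 0.587 + 0.000) = min(1, 0.413) = 0.413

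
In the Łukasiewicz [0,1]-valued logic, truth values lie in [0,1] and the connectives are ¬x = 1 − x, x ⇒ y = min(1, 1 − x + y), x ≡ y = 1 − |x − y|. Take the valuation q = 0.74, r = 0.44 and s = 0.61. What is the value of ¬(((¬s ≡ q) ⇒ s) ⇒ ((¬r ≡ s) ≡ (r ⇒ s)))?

0.01

¬s = 1 − 0.61 = 0.39
¬s ≡ q = 1 − |0.39 − 0.74| = 1 − 0.35 = 0.65
(¬s ≡ q) ⇒ s = min(1, 1 − 0.65 + 0.61) = min(1, 0.96) = 0.96
¬r = 1 − 0.44 = 0.56
¬r ≡ s = 1 − |0.56 − 0.61| = 1 − 0.05 = 0.95
r ⇒ s = min(1, 1 − 0.44 + 0.61) = min(1, 1.17) = 1.00
(¬r ≡ s) ≡ (r ⇒ s) = 1 − |0.95 − 1.00| = 1 − 0.05 = 0.95
((¬s ≡ q) ⇒ s) ⇒ ((¬r ≡ s) ≡ (r ⇒ s)) = min(1, 1 − 0.96 + 0.95) = min(1, 0.99) = 0.99
¬(((¬s ≡ q) ⇒ s) ⇒ ((¬r ≡ s) ≡ (r ⇒ s))) = 1 − 0.99 = 0.01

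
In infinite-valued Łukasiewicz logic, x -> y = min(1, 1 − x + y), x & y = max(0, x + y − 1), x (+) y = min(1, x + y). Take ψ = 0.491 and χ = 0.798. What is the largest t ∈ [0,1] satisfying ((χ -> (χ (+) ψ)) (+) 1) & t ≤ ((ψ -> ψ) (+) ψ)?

χ (+) ψ = min(1, 0.798 + 0.491) = min(1, 1.289) = 1.000
χ -> (χ (+) ψ) = min(1, 1 − 0.798 + 1.000) = min(1, 1.202) = 1.000
(χ -> (χ (+) ψ)) (+) 1 = min(1, 1.000 + 1.000) = min(1, 2.000) = 1.000
So the left factor is (χ -> (χ (+) ψ)) (+) 1 = 1.000.
ψ -> ψ = min(1, 1 − 0.491 + 0.491) = min(1, 1.000) = 1.000
(ψ -> ψ) (+) ψ = min(1, 1.000 + 0.491) = min(1, 1.491) = 1.000
So the right-hand bound is (ψ -> ψ) (+) ψ = 1.000.
The residuum of the Łukasiewicz t-norm gives the supremum: min(1, 1 − 1.000 + 1.000).
1 − 1.000 + 1.000 = 1.000, so t = min(1, 1.000) = 1.000.
Check: 1.000 & 1.000 = max(0, 1.000) = 1.000 ≤ 1.000.

1.000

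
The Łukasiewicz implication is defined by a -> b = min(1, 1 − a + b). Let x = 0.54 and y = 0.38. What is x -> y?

0.84

x -> y = min(1, 1 − 0.54 + 0.38) = min(1, 0.84) = 0.84
For comparison, the Gödel implication (1 if a ≤ b else b) would give 0.38.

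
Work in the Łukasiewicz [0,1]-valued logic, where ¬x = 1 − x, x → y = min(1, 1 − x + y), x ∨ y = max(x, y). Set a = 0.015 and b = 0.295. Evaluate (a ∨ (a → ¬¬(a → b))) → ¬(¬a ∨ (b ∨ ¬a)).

a → b = min(1, 1 − 0.015 + 0.295) = min(1, 1.280) = 1.000
¬(a → b) = 1 − 1.000 = 0.000
¬¬(a → b) = 1 − 0.000 = 1.000
a → ¬¬(a → b) = min(1, 1 − 0.015 + 1.000) = min(1, 1.985) = 1.000
a ∨ (a → ¬¬(a → b)) = max(0.015, 1.000) = 1.000
¬a = 1 − 0.015 = 0.985
b ∨ ¬a = max(0.295, 0.985) = 0.985
¬a ∨ (b ∨ ¬a) = max(0.985, 0.985) = 0.985
¬(¬a ∨ (b ∨ ¬a)) = 1 − 0.985 = 0.015
(a ∨ (a → ¬¬(a → b))) → ¬(¬a ∨ (b ∨ ¬a)) = min(1, 1 − 1.000 + 0.015) = min(1, 0.015) = 0.015

0.015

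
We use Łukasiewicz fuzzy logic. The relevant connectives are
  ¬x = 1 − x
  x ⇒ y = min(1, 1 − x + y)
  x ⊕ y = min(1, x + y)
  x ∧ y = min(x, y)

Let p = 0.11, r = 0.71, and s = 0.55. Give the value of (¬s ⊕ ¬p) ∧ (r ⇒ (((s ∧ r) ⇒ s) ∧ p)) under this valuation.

0.40

¬s = 1 − 0.55 = 0.45
¬p = 1 − 0.11 = 0.89
¬s ⊕ ¬p = min(1, 0.45 + 0.89) = min(1, 1.34) = 1.00
s ∧ r = min(0.55, 0.71) = 0.55
(s ∧ r) ⇒ s = min(1, 1 − 0.55 + 0.55) = min(1, 1.00) = 1.00
((s ∧ r) ⇒ s) ∧ p = min(1.00, 0.11) = 0.11
r ⇒ (((s ∧ r) ⇒ s) ∧ p) = min(1, 1 − 0.71 + 0.11) = min(1, 0.40) = 0.40
(¬s ⊕ ¬p) ∧ (r ⇒ (((s ∧ r) ⇒ s) ∧ p)) = min(1.00, 0.40) = 0.40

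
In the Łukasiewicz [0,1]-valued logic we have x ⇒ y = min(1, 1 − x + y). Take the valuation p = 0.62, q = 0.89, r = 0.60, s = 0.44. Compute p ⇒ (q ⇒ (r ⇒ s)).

r ⇒ s = min(1, 1 − 0.60 + 0.44) = min(1, 0.84) = 0.84
q ⇒ (r ⇒ s) = min(1, 1 − 0.89 + 0.84) = min(1, 0.95) = 0.95
p ⇒ (q ⇒ (r ⇒ s)) = min(1, 1 − 0.62 + 0.95) = min(1, 1.33) = 1.00

1.00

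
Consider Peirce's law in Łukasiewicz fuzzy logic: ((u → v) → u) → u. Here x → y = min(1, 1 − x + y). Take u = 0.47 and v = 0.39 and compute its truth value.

0.92

u → v = min(1, 1 − 0.47 + 0.39) = min(1, 0.92) = 0.92
(u → v) → u = min(1, 1 − 0.92 + 0.47) = min(1, 0.55) = 0.55
((u → v) → u) → u = min(1, 1 − 0.55 + 0.47) = min(1, 0.92) = 0.92
(The value 0.92 < 1 shows this instance is not satisfied; not a Ł∞-tautology in general.)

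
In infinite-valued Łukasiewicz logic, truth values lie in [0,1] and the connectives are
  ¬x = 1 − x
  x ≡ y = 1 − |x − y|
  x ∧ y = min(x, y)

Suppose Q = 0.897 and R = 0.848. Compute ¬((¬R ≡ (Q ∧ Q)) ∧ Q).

¬R = 1 − 0.848 = 0.152
Q ∧ Q = min(0.897, 0.897) = 0.897
¬R ≡ (Q ∧ Q) = 1 − |0.152 − 0.897| = 1 − 0.745 = 0.255
(¬R ≡ (Q ∧ Q)) ∧ Q = min(0.255, 0.897) = 0.255
¬((¬R ≡ (Q ∧ Q)) ∧ Q) = 1 − 0.255 = 0.745

0.745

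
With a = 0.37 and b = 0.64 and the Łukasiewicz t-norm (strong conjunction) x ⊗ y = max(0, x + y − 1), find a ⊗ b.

0.01

a ⊗ b = max(0, 0.37 + 0.64 − 1) = max(0, 0.01) = 0.01
For comparison, the Gödel (minimum) t-norm min(x, y) would give 0.37.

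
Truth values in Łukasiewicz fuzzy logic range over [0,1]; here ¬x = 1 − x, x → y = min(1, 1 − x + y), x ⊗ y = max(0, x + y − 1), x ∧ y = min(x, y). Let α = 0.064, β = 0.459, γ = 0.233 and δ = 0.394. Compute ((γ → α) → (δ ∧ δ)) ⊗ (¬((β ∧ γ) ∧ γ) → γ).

γ → α = min(1, 1 − 0.233 + 0.064) = min(1, 0.831) = 0.831
δ ∧ δ = min(0.394, 0.394) = 0.394
(γ → α) → (δ ∧ δ) = min(1, 1 − 0.831 + 0.394) = min(1, 0.563) = 0.563
β ∧ γ = min(0.459, 0.233) = 0.233
(β ∧ γ) ∧ γ = min(0.233, 0.233) = 0.233
¬((β ∧ γ) ∧ γ) = 1 − 0.233 = 0.767
¬((β ∧ γ) ∧ γ) → γ = min(1, 1 − 0.767 + 0.233) = min(1, 0.466) = 0.466
((γ → α) → (δ ∧ δ)) ⊗ (¬((β ∧ γ) ∧ γ) → γ) = max(0, 0.563 + 0.466 − 1) = max(0, 0.029) = 0.029

0.029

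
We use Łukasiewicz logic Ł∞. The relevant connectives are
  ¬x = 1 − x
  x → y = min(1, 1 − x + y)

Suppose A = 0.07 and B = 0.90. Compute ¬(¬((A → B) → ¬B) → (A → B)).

A → B = min(1, 1 − 0.07 + 0.90) = min(1, 1.83) = 1.00
¬B = 1 − 0.90 = 0.10
(A → B) → ¬B = min(1, 1 − 1.00 + 0.10) = min(1, 0.10) = 0.10
¬((A → B) → ¬B) = 1 − 0.10 = 0.90
¬((A → B) → ¬B) → (A → B) = min(1, 1 − 0.90 + 1.00) = min(1, 1.10) = 1.00
¬(¬((A → B) → ¬B) → (A → B)) = 1 − 1.00 = 0.00

0.00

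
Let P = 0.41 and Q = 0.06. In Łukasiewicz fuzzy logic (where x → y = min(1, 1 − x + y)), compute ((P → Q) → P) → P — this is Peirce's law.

0.65

P → Q = min(1, 1 − 0.41 + 0.06) = min(1, 0.65) = 0.65
(P → Q) → P = min(1, 1 − 0.65 + 0.41) = min(1, 0.76) = 0.76
((P → Q) → P) → P = min(1, 1 − 0.76 + 0.41) = min(1, 0.65) = 0.65
(The value 0.65 < 1 shows this instance is not satisfied; not a Ł∞-tautology in general.)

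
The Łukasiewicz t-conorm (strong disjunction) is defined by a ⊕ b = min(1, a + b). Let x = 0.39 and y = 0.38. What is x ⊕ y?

0.77

x ⊕ y = min(1, 0.39 + 0.38) = min(1, 0.77) = 0.77
For comparison, the Gödel t-conorm max(a, b) would give 0.39.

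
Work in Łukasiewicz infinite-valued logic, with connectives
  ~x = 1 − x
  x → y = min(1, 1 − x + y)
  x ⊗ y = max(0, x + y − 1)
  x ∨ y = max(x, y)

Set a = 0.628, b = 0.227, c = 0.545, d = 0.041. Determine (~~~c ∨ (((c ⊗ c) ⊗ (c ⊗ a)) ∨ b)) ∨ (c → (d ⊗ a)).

0.455

~c = 1 − 0.545 = 0.455
~~c = 1 − 0.455 = 0.545
~~~c = 1 − 0.545 = 0.455
c ⊗ c = max(0, 0.545 + 0.545 − 1) = max(0, 0.090) = 0.090
c ⊗ a = max(0, 0.545 + 0.628 − 1) = max(0, 0.173) = 0.173
(c ⊗ c) ⊗ (c ⊗ a) = max(0, 0.090 + 0.173 − 1) = max(0, -0.737) = 0.000
((c ⊗ c) ⊗ (c ⊗ a)) ∨ b = max(0.000, 0.227) = 0.227
~~~c ∨ (((c ⊗ c) ⊗ (c ⊗ a)) ∨ b) = max(0.455, 0.227) = 0.455
d ⊗ a = max(0, 0.041 + 0.628 − 1) = max(0, -0.331) = 0.000
c → (d ⊗ a) = min(1, 1 − 0.545 + 0.000) = min(1, 0.455) = 0.455
(~~~c ∨ (((c ⊗ c) ⊗ (c ⊗ a)) ∨ b)) ∨ (c → (d ⊗ a)) = max(0.455, 0.455) = 0.455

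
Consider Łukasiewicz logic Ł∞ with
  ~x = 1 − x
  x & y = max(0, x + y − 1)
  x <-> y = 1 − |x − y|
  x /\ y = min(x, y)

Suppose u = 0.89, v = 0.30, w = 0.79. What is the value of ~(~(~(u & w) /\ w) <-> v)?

0.38

u & w = max(0, 0.89 + 0.79 − 1) = max(0, 0.68) = 0.68
~(u & w) = 1 − 0.68 = 0.32
~(u & w) /\ w = min(0.32, 0.79) = 0.32
~(~(u & w) /\ w) = 1 − 0.32 = 0.68
~(~(u & w) /\ w) <-> v = 1 − |0.68 − 0.30| = 1 − 0.38 = 0.62
~(~(~(u & w) /\ w) <-> v) = 1 − 0.62 = 0.38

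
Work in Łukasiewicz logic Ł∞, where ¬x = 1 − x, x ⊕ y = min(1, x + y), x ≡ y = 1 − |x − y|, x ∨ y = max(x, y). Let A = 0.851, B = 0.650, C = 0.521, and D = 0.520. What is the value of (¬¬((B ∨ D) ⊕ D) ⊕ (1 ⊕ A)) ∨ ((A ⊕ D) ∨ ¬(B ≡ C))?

B ∨ D = max(0.650, 0.520) = 0.650
(B ∨ D) ⊕ D = min(1, 0.650 + 0.520) = min(1, 1.170) = 1.000
¬((B ∨ D) ⊕ D) = 1 − 1.000 = 0.000
¬¬((B ∨ D) ⊕ D) = 1 − 0.000 = 1.000
1 ⊕ A = min(1, 1.000 + 0.851) = min(1, 1.851) = 1.000
¬¬((B ∨ D) ⊕ D) ⊕ (1 ⊕ A) = min(1, 1.000 + 1.000) = min(1, 2.000) = 1.000
A ⊕ D = min(1, 0.851 + 0.520) = min(1, 1.371) = 1.000
B ≡ C = 1 − |0.650 − 0.521| = 1 − 0.129 = 0.871
¬(B ≡ C) = 1 − 0.871 = 0.129
(A ⊕ D) ∨ ¬(B ≡ C) = max(1.000, 0.129) = 1.000
(¬¬((B ∨ D) ⊕ D) ⊕ (1 ⊕ A)) ∨ ((A ⊕ D) ∨ ¬(B ≡ C)) = max(1.000, 1.000) = 1.000

1.000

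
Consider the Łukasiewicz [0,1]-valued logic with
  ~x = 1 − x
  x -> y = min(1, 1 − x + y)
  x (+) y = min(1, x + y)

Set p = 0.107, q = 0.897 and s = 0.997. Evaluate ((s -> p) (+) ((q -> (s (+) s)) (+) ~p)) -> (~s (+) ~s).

s -> p = min(1, 1 − 0.997 + 0.107) = min(1, 0.110) = 0.110
s (+) s = min(1, 0.997 + 0.997) = min(1, 1.994) = 1.000
q -> (s (+) s) = min(1, 1 − 0.897 + 1.000) = min(1, 1.103) = 1.000
~p = 1 − 0.107 = 0.893
(q -> (s (+) s)) (+) ~p = min(1, 1.000 + 0.893) = min(1, 1.893) = 1.000
(s -> p) (+) ((q -> (s (+) s)) (+) ~p) = min(1, 0.110 + 1.000) = min(1, 1.110) = 1.000
~s = 1 − 0.997 = 0.003
~s (+) ~s = min(1, 0.003 + 0.003) = min(1, 0.006) = 0.006
((s -> p) (+) ((q -> (s (+) s)) (+) ~p)) -> (~s (+) ~s) = min(1, 1 − 1.000 + 0.006) = min(1, 0.006) = 0.006

0.006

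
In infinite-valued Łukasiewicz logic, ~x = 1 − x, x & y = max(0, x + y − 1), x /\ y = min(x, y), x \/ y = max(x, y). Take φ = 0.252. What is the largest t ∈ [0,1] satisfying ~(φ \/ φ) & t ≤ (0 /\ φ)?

φ \/ φ = max(0.252, 0.252) = 0.252
~(φ \/ φ) = 1 − 0.252 = 0.748
So the left factor is ~(φ \/ φ) = 0.748.
0 /\ φ = min(0.000, 0.252) = 0.000
So the right-hand bound is 0 /\ φ = 0.000.
The residuum of the Łukasiewicz t-norm gives the supremum: min(1, 1 − 0.748 + 0.000).
1 − 0.748 + 0.000 = 0.252, so t = min(1, 0.252) = 0.252.
Check: 0.748 & 0.252 = max(0, 0.000) = 0.000 ≤ 0.000.

0.252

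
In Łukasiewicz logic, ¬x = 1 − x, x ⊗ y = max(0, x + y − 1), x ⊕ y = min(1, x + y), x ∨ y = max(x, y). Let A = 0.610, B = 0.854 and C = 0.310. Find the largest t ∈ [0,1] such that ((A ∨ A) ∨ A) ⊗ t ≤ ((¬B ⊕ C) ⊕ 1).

1.000

A ∨ A = max(0.610, 0.610) = 0.610
(A ∨ A) ∨ A = max(0.610, 0.610) = 0.610
So the left factor is (A ∨ A) ∨ A = 0.610.
¬B = 1 − 0.854 = 0.146
¬B ⊕ C = min(1, 0.146 + 0.310) = min(1, 0.456) = 0.456
(¬B ⊕ C) ⊕ 1 = min(1, 0.456 + 1.000) = min(1, 1.456) = 1.000
So the right-hand bound is (¬B ⊕ C) ⊕ 1 = 1.000.
The residuum of the Łukasiewicz t-norm gives the supremum: min(1, 1 − 0.610 + 1.000).
1 − 0.610 + 1.000 = 1.390, so t = min(1, 1.390) = 1.000.
Check: 0.610 ⊗ 1.000 = max(0, 0.610) = 0.610 ≤ 1.000.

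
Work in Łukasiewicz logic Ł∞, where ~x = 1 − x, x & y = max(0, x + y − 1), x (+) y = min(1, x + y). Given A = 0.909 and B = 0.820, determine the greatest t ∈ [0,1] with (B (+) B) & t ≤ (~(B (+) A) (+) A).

0.909

B (+) B = min(1, 0.820 + 0.820) = min(1, 1.640) = 1.000
So the left factor is B (+) B = 1.000.
B (+) A = min(1, 0.820 + 0.909) = min(1, 1.729) = 1.000
~(B (+) A) = 1 − 1.000 = 0.000
~(B (+) A) (+) A = min(1, 0.000 + 0.909) = min(1, 0.909) = 0.909
So the right-hand bound is ~(B (+) A) (+) A = 0.909.
The residuum of the Łukasiewicz t-norm gives the supremum: min(1, 1 − 1.000 + 0.909).
1 − 1.000 + 0.909 = 0.909, so t = min(1, 0.909) = 0.909.
Check: 1.000 & 0.909 = max(0, 0.909) = 0.909 ≤ 0.909.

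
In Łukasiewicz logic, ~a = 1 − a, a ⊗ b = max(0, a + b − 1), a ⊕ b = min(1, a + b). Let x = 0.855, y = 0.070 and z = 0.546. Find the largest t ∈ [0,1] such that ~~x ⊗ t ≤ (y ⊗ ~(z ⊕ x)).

0.145

~x = 1 − 0.855 = 0.145
~~x = 1 − 0.145 = 0.855
So the left factor is ~~x = 0.855.
z ⊕ x = min(1, 0.546 + 0.855) = min(1, 1.401) = 1.000
~(z ⊕ x) = 1 − 1.000 = 0.000
y ⊗ ~(z ⊕ x) = max(0, 0.070 + 0.000 − 1) = max(0, -0.930) = 0.000
So the right-hand bound is y ⊗ ~(z ⊕ x) = 0.000.
The residuum of the Łukasiewicz t-norm gives the supremum: min(1, 1 − 0.855 + 0.000).
1 − 0.855 + 0.000 = 0.145, so t = min(1, 0.145) = 0.145.
Check: 0.855 ⊗ 0.145 = max(0, 0.000) = 0.000 ≤ 0.000.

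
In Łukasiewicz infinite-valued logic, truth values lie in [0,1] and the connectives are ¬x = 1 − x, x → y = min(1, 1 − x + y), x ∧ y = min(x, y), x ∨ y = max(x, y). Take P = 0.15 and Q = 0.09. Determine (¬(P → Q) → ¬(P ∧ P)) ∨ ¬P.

P → Q = min(1, 1 − 0.15 + 0.09) = min(1, 0.94) = 0.94
¬(P → Q) = 1 − 0.94 = 0.06
P ∧ P = min(0.15, 0.15) = 0.15
¬(P ∧ P) = 1 − 0.15 = 0.85
¬(P → Q) → ¬(P ∧ P) = min(1, 1 − 0.06 + 0.85) = min(1, 1.79) = 1.00
¬P = 1 − 0.15 = 0.85
(¬(P → Q) → ¬(P ∧ P)) ∨ ¬P = max(1.00, 0.85) = 1.00

1.00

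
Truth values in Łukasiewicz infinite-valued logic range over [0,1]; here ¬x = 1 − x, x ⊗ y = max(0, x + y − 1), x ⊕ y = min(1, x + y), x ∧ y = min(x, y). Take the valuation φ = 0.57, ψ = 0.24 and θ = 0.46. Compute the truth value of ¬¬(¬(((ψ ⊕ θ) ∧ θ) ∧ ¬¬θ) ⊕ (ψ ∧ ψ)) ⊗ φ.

0.35

ψ ⊕ θ = min(1, 0.24 + 0.46) = min(1, 0.70) = 0.70
(ψ ⊕ θ) ∧ θ = min(0.70, 0.46) = 0.46
¬θ = 1 − 0.46 = 0.54
¬¬θ = 1 − 0.54 = 0.46
((ψ ⊕ θ) ∧ θ) ∧ ¬¬θ = min(0.46, 0.46) = 0.46
¬(((ψ ⊕ θ) ∧ θ) ∧ ¬¬θ) = 1 − 0.46 = 0.54
ψ ∧ ψ = min(0.24, 0.24) = 0.24
¬(((ψ ⊕ θ) ∧ θ) ∧ ¬¬θ) ⊕ (ψ ∧ ψ) = min(1, 0.54 + 0.24) = min(1, 0.78) = 0.78
¬(¬(((ψ ⊕ θ) ∧ θ) ∧ ¬¬θ) ⊕ (ψ ∧ ψ)) = 1 − 0.78 = 0.22
¬¬(¬(((ψ ⊕ θ) ∧ θ) ∧ ¬¬θ) ⊕ (ψ ∧ ψ)) = 1 − 0.22 = 0.78
¬¬(¬(((ψ ⊕ θ) ∧ θ) ∧ ¬¬θ) ⊕ (ψ ∧ ψ)) ⊗ φ = max(0, 0.78 + 0.57 − 1) = max(0, 0.35) = 0.35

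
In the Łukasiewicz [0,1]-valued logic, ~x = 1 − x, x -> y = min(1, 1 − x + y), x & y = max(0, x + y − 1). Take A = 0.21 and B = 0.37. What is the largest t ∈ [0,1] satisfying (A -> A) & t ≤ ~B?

0.63

A -> A = min(1, 1 − 0.21 + 0.21) = min(1, 1.00) = 1.00
So the left factor is A -> A = 1.00.
~B = 1 − 0.37 = 0.63
So the right-hand bound is ~B = 0.63.
The residuum of the Łukasiewicz t-norm gives the supremum: min(1, 1 − 1.00 + 0.63).
1 − 1.00 + 0.63 = 0.63, so t = min(1, 0.63) = 0.63.
Check: 1.00 & 0.63 = max(0, 0.63) = 0.63 ≤ 0.63.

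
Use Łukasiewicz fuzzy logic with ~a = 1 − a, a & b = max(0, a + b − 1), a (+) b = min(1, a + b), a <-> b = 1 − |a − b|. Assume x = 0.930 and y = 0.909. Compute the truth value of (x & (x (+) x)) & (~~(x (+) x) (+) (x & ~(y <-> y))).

0.930

x (+) x = min(1, 0.930 + 0.930) = min(1, 1.860) = 1.000
x & (x (+) x) = max(0, 0.930 + 1.000 − 1) = max(0, 0.930) = 0.930
~(x (+) x) = 1 − 1.000 = 0.000
~~(x (+) x) = 1 − 0.000 = 1.000
y <-> y = 1 − |0.909 − 0.909| = 1 − 0.000 = 1.000
~(y <-> y) = 1 − 1.000 = 0.000
x & ~(y <-> y) = max(0, 0.930 + 0.000 − 1) = max(0, -0.070) = 0.000
~~(x (+) x) (+) (x & ~(y <-> y)) = min(1, 1.000 + 0.000) = min(1, 1.000) = 1.000
(x & (x (+) x)) & (~~(x (+) x) (+) (x & ~(y <-> y))) = max(0, 0.930 + 1.000 − 1) = max(0, 0.930) = 0.930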